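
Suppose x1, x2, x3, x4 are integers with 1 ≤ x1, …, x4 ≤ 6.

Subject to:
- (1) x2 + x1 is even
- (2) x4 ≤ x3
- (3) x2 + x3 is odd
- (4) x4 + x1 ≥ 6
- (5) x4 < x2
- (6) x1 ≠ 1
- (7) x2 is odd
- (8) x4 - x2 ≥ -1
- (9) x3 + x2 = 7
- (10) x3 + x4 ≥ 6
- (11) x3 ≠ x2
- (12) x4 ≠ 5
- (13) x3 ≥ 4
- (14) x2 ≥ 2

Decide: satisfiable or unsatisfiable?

Satisfiable

Try x1 = 5, x2 = 3, x3 = 4, x4 = 2.
Check constraint 4: x4 + x1 = 7; constraint 8: x4 - x2 = -1. The remaining constraints are straightforward to verify.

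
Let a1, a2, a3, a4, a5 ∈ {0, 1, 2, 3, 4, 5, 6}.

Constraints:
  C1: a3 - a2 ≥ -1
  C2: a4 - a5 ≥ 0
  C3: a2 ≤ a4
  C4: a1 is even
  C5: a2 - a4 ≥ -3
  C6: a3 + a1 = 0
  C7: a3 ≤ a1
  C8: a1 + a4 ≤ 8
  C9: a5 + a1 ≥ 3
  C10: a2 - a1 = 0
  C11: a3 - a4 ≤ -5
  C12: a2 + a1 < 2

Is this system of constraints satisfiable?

Unsatisfiable

Constraints 1, 5, and 11 give a3 − a2 ≥ -1, a2 − a4 ≥ -3, a4 − a3 ≥ 5.
Adding all 3 inequalities: the left sides telescope to 0, and the right sides sum to (-1) + (-3) + 5 = 1. So 0 ≥ 1, which is false.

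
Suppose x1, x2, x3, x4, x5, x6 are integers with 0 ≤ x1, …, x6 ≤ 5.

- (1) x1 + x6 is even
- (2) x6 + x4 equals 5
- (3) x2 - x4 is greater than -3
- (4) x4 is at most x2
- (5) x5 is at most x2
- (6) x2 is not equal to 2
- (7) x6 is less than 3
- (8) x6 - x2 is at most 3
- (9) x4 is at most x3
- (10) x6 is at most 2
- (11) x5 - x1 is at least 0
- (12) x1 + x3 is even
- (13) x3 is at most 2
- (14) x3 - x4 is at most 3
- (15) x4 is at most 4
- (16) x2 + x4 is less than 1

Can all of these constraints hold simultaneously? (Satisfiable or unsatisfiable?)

From constraint 10: x6 ≤ 2. From constraints 9 and 13: x4 ≤ x3 ≤ 2. Hence x6 + x4 ≤ 4. But constraint 2 requires x6 + x4 = 5, and 5 > 4. Contradiction.

Unsatisfiable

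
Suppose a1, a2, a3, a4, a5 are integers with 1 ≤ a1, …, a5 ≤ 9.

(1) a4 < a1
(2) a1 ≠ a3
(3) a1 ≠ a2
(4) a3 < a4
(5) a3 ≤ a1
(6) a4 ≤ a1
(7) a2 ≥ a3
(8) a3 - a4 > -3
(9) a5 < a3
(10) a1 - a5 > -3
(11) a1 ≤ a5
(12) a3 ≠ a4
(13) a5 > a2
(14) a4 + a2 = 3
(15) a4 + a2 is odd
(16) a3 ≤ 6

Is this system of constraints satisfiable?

Unsatisfiable

Constraints 1, 4, 9, and 11 give a3 < a4, a4 < a1, a1 ≤ a5, a5 < a3. Chaining: a3 < a4 < a1 ≤ a5 < a3, which forces a3 < a3 — impossible.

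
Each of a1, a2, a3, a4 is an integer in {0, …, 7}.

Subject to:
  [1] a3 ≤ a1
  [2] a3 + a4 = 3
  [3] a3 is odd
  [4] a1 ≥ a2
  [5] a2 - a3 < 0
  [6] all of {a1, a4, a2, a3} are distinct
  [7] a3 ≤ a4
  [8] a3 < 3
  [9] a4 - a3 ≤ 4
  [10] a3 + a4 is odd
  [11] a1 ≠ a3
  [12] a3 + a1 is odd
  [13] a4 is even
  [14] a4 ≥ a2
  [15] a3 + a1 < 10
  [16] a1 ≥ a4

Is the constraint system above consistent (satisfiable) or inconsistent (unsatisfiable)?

Take a1 = 6, a2 = 0, a3 = 1, a4 = 2. Then constraint 2: a3 + a4 = 3; constraint 5: a2 - a3 = -1; constraint 9: a4 - a3 = 1, and every other listed constraint is also met.

Satisfiable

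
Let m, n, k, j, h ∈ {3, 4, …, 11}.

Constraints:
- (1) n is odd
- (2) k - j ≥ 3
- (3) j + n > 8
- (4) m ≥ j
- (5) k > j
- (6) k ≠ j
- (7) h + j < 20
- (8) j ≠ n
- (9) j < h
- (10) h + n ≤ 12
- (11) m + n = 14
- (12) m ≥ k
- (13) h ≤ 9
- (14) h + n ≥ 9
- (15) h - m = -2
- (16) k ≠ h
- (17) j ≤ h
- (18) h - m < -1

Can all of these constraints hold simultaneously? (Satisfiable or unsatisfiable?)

Take m = 11, n = 3, k = 11, j = 8, h = 9. Then constraint 2: k - j = 3; constraint 3: j + n = 11; constraint 7: h + j = 17, and every other listed constraint is also met.

Satisfiable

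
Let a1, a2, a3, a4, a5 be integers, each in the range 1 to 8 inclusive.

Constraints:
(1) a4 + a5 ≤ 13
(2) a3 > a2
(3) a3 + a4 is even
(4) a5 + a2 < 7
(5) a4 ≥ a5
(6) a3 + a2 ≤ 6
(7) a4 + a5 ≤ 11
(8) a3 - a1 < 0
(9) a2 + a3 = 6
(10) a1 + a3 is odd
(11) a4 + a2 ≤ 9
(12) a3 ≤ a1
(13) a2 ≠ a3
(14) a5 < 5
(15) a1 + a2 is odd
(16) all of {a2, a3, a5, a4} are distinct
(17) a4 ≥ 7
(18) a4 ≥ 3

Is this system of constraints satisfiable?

Setting (a1, a2, a3, a4, a5) = (6, 1, 5, 7, 4) satisfies everything: constraint 1: a4 + a5 = 11; constraint 4: a5 + a2 = 5; constraint 6: a3 + a2 = 6, and the others follow.

Satisfiable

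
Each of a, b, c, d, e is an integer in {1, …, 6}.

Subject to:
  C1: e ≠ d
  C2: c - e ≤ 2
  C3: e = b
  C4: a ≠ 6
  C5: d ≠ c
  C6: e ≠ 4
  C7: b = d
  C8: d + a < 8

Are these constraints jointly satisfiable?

From constraints 3 and 7, e = b = d, so e = d. But constraint 1 says e ≠ d. Contradiction.

Unsatisfiable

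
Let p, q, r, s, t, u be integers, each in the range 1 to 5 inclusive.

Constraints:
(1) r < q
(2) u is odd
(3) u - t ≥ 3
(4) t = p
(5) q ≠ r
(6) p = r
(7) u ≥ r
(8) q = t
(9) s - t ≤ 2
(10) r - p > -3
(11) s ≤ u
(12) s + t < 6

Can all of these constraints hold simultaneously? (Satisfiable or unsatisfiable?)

From constraints 4, 6, and 8, q = t = p = r, so q = r. But constraint 5 says q ≠ r. Contradiction.

Unsatisfiable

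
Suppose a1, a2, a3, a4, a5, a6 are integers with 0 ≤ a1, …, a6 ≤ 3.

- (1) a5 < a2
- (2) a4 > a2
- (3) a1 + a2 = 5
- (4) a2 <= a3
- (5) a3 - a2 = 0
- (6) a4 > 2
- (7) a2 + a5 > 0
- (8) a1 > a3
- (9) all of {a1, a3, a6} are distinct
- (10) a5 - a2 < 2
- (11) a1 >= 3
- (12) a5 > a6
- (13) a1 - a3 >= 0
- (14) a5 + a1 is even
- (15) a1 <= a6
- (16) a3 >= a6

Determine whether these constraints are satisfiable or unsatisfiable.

Constraints 1, 4, 12, 13, and 15 give a2 ≤ a3, a3 ≤ a1, a1 ≤ a6, a6 < a5, a5 < a2. Chaining: a2 ≤ a3 ≤ a1 ≤ a6 < a5 < a2, which forces a2 < a2 — impossible.

Unsatisfiable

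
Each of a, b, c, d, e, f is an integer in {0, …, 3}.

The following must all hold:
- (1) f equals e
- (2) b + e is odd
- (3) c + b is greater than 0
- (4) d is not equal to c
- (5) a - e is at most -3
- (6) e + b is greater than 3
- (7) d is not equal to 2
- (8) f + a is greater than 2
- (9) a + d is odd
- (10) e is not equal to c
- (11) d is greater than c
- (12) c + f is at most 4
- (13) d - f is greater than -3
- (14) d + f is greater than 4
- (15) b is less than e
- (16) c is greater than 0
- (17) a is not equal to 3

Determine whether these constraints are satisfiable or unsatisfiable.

Satisfiable

Setting (a, b, c, d, e, f) = (0, 2, 1, 3, 3, 3) satisfies everything: constraint 3: c + b = 3; constraint 5: a - e = -3, and the others follow.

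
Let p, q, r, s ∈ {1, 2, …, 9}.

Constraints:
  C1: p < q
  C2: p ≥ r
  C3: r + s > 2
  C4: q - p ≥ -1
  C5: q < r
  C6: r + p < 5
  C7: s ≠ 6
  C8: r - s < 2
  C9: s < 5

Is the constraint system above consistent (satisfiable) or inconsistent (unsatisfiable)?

Constraints 1, 2, and 5 give r ≤ p, p < q, q < r. Chaining: r ≤ p < q < r, which forces r < r — impossible.

Unsatisfiable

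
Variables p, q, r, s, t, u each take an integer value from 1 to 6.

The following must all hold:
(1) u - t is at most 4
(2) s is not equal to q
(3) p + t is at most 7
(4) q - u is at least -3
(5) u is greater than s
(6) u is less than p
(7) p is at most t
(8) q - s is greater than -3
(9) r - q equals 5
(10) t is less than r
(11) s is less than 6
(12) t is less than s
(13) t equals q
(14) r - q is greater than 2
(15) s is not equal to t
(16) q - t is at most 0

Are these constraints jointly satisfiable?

Constraints 5, 6, 7, and 12 give p ≤ t, t < s, s < u, u < p. Chaining: p ≤ t < s < u < p, which forces p < p — impossible.

Unsatisfiable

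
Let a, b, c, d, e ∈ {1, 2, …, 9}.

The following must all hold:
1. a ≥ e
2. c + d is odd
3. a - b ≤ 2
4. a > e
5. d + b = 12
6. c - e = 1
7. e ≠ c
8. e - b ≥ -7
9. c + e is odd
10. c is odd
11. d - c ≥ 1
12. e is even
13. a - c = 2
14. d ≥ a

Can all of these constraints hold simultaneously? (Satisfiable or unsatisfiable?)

One satisfying assignment is a = 5, b = 6, c = 3, d = 6, e = 2.
For the less obvious constraints — constraint 3: a - b = -1; constraint 5: d + b = 12; constraint 6: c - e = 1 — and the others hold by inspection.

Satisfiable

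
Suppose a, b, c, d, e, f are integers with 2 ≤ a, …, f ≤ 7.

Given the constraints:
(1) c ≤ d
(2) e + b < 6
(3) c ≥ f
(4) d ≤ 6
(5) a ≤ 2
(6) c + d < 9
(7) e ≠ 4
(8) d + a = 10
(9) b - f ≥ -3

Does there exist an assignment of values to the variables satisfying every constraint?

From constraint 4: d ≤ 6. From constraint 5: a ≤ 2. Hence d + a ≤ 8. But constraint 8 requires d + a = 10, and 10 > 8. Contradiction.

Unsatisfiable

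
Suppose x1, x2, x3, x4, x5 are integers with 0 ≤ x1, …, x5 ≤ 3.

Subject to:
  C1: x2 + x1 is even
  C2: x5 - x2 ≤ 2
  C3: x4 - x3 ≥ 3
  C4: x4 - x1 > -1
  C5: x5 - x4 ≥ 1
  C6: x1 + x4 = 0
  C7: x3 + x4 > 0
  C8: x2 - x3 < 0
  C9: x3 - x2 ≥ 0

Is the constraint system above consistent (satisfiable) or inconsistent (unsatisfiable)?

Unsatisfiable

Constraints 2, 3, 5, and 9 give x3 − x2 ≥ 0, x2 − x5 ≥ -2, x5 − x4 ≥ 1, x4 − x3 ≥ 3.
Adding all 4 inequalities: the left sides telescope to 0, and the right sides sum to 0 + (-2) + 1 + 3 = 2. So 0 ≥ 2, which is false.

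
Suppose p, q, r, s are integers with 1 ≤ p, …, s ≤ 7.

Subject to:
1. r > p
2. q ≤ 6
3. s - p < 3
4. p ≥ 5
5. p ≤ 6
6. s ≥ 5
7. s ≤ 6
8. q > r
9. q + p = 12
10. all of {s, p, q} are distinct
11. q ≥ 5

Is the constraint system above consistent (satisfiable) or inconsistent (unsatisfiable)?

Constraints 2, 4, 5, 6, 7, and 11 confine each of s, p, q to the 2 values {5, 6}.
Constraint 10 requires all 3 of them to be distinct, but only 2 values are available — impossible by the pigeonhole principle.

Unsatisfiable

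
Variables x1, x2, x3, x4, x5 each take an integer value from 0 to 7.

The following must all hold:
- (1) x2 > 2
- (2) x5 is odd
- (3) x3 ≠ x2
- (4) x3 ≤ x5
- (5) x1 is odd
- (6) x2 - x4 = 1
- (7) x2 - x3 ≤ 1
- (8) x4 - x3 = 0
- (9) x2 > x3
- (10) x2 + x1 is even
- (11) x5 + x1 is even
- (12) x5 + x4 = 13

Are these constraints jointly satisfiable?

Try x1 = 7, x2 = 7, x3 = 6, x4 = 6, x5 = 7.
Check constraint 6: x2 - x4 = 1; constraint 7: x2 - x3 = 1. The remaining constraints are straightforward to verify.

Satisfiable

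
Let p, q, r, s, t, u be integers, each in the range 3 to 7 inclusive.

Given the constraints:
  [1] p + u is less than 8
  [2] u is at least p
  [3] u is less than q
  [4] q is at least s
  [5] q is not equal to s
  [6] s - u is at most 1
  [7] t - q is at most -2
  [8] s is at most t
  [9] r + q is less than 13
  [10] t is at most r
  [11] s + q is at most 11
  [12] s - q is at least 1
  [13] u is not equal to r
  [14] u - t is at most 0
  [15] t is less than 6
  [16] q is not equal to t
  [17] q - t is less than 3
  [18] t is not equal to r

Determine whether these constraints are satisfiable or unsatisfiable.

Unsatisfiable

Constraints 6, 7, 12, and 14 give u − s ≥ -1, s − q ≥ 1, q − t ≥ 2, t − u ≥ 0.
Adding all 4 inequalities: the left sides telescope to 0, and the right sides sum to (-1) + 1 + 2 + 0 = 2. So 0 ≥ 2, which is false.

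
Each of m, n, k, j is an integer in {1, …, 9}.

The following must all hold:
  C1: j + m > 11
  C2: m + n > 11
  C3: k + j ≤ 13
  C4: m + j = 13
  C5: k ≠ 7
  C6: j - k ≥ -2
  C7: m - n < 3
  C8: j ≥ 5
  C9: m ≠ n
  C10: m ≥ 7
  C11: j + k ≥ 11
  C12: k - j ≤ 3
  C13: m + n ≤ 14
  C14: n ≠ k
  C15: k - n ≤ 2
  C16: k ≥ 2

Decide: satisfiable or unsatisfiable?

Satisfiable

The assignment m = 7, n = 5, k = 6, j = 6 works:
  constraint 1 holds since j + m = 13.
  constraint 2 holds since m + n = 12.
The rest check out directly.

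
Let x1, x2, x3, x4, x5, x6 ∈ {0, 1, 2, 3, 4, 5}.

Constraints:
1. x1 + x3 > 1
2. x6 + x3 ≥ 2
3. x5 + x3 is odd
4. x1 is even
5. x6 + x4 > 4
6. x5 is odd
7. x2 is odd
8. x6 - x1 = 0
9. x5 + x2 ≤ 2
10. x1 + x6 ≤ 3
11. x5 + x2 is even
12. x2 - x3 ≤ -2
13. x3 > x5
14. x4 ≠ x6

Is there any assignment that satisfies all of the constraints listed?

The assignment x1 = 0, x2 = 1, x3 = 4, x4 = 5, x5 = 1, x6 = 0 works:
  constraint 1 holds since x1 + x3 = 4.
  constraint 2 holds since x6 + x3 = 4.
  constraint 5 holds since x6 + x4 = 5.
The rest check out directly.

Satisfiable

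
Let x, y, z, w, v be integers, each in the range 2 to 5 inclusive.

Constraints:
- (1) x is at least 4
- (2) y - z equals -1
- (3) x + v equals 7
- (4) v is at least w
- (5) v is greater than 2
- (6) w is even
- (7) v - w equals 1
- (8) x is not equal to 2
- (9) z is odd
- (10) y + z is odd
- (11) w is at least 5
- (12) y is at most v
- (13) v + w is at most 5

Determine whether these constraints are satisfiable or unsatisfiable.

Unsatisfiable

From constraint 1: x ≥ 4. From constraints 4 and 11: v ≥ w ≥ 5. Hence x + v ≥ 9. But constraint 3 requires x + v = 7, and 7 < 9. Contradiction.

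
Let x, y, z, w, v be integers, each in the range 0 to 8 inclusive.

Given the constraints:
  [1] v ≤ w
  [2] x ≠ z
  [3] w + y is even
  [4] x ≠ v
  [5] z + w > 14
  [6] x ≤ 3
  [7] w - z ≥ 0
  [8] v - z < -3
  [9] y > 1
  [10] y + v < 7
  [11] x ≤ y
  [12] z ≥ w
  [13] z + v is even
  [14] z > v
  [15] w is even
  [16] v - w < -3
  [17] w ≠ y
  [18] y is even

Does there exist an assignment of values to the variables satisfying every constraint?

Setting (x, y, z, w, v) = (2, 2, 8, 8, 4) satisfies everything: constraint 5: z + w = 16; constraint 7: w - z = 0, and the others follow.

Satisfiable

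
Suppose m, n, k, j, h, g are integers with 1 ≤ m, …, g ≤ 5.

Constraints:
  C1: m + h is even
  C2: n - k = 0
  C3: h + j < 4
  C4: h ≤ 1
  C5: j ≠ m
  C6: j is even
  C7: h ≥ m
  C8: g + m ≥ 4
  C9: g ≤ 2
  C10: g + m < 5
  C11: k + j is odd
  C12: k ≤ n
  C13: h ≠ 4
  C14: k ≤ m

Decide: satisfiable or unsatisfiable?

Unsatisfiable

From constraint 9: g ≤ 2. From constraints 4 and 7: m ≤ h ≤ 1. Hence g + m ≤ 3. But constraint 8 requires g + m ≥ 4, and 4 > 3. Contradiction.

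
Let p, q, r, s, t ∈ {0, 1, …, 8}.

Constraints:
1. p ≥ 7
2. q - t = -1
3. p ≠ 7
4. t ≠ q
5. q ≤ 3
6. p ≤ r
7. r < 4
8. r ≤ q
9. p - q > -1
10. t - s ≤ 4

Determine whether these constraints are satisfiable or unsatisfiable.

From constraints 1 and 6: r ≥ p and p ≥ 7, so r ≥ 7. From constraints 5 and 8: r ≤ q and q ≤ 3, so r ≤ 3. But 3 < 7, so no value of r works.

Unsatisfiable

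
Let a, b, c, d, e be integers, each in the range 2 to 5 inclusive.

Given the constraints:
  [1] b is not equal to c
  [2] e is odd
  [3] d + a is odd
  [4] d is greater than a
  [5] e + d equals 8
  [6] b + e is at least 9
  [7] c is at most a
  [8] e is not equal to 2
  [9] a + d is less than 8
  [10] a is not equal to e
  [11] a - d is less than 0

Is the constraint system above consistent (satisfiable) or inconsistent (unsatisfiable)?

Take a = 2, b = 5, c = 2, d = 3, e = 5. Then constraint 5: e + d = 8; constraint 6: b + e = 10; constraint 9: a + d = 5, and every other listed constraint is also met.

Satisfiable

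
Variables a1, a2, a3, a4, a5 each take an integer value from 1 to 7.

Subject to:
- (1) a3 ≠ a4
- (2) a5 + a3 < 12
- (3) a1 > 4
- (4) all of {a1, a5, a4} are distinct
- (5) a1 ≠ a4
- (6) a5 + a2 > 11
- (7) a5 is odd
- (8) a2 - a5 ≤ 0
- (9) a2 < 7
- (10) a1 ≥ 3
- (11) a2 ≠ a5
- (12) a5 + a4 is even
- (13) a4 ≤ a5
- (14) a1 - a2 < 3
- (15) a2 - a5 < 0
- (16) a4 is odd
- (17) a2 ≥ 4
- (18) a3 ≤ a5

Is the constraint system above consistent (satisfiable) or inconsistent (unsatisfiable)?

Try a1 = 6, a2 = 5, a3 = 4, a4 = 1, a5 = 7.
Check constraint 2: a5 + a3 = 11; constraint 6: a5 + a2 = 12; constraint 8: a2 - a5 = -2. The remaining constraints are straightforward to verify.

Satisfiable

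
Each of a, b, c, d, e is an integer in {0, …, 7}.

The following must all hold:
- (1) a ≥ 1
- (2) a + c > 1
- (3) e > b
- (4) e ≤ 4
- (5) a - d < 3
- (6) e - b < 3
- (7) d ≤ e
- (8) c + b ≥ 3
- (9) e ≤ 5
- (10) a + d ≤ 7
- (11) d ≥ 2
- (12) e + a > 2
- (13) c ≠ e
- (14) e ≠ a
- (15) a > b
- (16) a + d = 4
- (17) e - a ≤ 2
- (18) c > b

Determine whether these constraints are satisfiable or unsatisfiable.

Satisfiable

One satisfying assignment is a = 2, b = 1, c = 2, d = 2, e = 3.
For the less obvious constraints — constraint 2: a + c = 4; constraint 5: a - d = 0 — and the others hold by inspection.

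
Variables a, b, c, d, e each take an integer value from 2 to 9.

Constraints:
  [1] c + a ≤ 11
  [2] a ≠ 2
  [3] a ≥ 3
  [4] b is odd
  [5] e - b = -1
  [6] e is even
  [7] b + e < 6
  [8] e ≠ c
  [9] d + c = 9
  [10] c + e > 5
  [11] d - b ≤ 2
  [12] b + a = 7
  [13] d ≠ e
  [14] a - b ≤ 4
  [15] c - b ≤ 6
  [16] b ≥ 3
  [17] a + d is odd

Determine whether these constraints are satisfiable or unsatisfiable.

Setting (a, b, c, d, e) = (4, 3, 6, 3, 2) satisfies everything: constraint 1: c + a = 10; constraint 5: e - b = -1, and the others follow.

Satisfiable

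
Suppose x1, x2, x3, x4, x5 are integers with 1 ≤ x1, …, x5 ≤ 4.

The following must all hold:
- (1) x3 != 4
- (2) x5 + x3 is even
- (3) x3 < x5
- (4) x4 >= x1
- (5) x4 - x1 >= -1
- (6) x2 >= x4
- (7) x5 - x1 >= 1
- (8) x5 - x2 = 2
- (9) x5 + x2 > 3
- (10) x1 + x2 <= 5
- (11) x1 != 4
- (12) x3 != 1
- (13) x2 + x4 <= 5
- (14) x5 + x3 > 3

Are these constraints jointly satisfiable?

The assignment x1 = 1, x2 = 2, x3 = 2, x4 = 1, x5 = 4 works:
  constraint 5 holds since x4 - x1 = 0.
  constraint 7 holds since x5 - x1 = 3.
  constraint 8 holds since x5 - x2 = 2.
The rest check out directly.

Satisfiable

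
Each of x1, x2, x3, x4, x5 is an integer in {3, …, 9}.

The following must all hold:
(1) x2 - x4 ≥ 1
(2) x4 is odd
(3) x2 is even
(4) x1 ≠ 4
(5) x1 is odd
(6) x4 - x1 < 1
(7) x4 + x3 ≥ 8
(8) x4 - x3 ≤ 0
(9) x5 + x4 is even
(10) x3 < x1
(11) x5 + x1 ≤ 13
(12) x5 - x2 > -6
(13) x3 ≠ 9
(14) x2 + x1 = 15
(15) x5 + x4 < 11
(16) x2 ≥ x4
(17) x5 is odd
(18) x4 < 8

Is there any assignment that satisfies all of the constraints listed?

Satisfiable

Try x1 = 7, x2 = 8, x3 = 5, x4 = 5, x5 = 5.
Check constraint 1: x2 - x4 = 3; constraint 6: x4 - x1 = -2. The remaining constraints are straightforward to verify.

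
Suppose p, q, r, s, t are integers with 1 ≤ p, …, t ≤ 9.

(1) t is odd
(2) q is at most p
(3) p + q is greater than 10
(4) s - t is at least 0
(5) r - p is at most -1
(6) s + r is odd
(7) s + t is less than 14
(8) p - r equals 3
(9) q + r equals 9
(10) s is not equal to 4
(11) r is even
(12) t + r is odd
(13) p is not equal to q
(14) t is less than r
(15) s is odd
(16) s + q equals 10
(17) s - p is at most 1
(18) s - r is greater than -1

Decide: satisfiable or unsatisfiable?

The assignment p = 9, q = 3, r = 6, s = 7, t = 5 works:
  constraint 3 holds since p + q = 12.
  constraint 4 holds since s - t = 2.
  constraint 5 holds since r - p = -3.
The rest check out directly.

Satisfiable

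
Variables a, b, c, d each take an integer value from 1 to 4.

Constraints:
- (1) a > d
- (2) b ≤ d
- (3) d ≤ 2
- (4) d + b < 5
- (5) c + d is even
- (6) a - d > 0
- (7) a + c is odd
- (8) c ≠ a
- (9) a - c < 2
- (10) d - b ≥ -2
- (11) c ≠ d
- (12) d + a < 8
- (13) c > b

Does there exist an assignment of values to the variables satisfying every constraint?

The assignment a = 3, b = 2, c = 4, d = 2 works:
  constraint 4 holds since d + b = 4.
  constraint 6 holds since a - d = 1.
The rest check out directly.

Satisfiable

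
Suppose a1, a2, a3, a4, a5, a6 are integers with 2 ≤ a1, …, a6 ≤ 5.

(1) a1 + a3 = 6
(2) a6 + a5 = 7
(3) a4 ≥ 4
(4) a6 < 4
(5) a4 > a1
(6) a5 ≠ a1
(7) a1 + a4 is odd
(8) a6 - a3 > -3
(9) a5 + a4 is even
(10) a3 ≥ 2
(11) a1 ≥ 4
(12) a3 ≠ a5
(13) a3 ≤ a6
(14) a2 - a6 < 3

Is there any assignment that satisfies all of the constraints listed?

One satisfying assignment is a1 = 4, a2 = 2, a3 = 2, a4 = 5, a5 = 5, a6 = 2.
For the less obvious constraints — constraint 1: a1 + a3 = 6; constraint 2: a6 + a5 = 7 — and the others hold by inspection.

Satisfiable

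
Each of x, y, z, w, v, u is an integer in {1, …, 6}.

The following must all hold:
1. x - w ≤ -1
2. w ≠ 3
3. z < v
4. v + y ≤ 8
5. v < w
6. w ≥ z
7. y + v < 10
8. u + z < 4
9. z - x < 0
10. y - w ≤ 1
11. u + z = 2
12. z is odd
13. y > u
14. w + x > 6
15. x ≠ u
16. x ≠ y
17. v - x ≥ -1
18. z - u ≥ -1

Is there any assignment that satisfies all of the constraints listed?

One satisfying assignment is x = 4, y = 5, z = 1, w = 5, v = 3, u = 1.
For the less obvious constraints — constraint 1: x - w = -1; constraint 4: v + y = 8; constraint 7: y + v = 8 — and the others hold by inspection.

Satisfiable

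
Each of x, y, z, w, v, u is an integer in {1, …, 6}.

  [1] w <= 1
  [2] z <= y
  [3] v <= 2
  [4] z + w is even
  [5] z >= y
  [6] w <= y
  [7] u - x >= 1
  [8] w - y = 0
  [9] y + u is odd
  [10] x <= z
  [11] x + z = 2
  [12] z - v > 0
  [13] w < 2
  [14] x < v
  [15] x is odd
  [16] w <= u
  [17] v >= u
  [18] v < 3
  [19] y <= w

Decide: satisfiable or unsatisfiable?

Constraints 2, 12, 16, 17, and 19 give v < z, z ≤ y, y ≤ w, w ≤ u, u ≤ v. Chaining: v < z ≤ y ≤ w ≤ u ≤ v, which forces v < v — impossible.

Unsatisfiable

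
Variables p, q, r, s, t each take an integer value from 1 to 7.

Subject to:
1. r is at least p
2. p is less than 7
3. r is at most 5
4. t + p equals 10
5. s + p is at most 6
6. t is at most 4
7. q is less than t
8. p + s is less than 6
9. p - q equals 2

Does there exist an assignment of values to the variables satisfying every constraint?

From constraint 6: t ≤ 4. From constraints 1 and 3: p ≤ r ≤ 5. Hence t + p ≤ 9. But constraint 4 requires t + p = 10, and 10 > 9. Contradiction.

Unsatisfiable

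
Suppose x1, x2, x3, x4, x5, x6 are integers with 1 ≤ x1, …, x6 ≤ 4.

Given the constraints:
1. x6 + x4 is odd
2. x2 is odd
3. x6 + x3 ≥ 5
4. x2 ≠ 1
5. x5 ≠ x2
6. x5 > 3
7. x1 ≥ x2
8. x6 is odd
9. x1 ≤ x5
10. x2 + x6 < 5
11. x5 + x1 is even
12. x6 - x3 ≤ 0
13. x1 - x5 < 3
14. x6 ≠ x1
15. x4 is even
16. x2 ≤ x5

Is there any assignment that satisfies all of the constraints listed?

Satisfiable

The assignment x1 = 4, x2 = 3, x3 = 4, x4 = 4, x5 = 4, x6 = 1 works:
  constraint 3 holds since x6 + x3 = 5.
  constraint 10 holds since x2 + x6 = 4.
  constraint 12 holds since x6 - x3 = -3.
The rest check out directly.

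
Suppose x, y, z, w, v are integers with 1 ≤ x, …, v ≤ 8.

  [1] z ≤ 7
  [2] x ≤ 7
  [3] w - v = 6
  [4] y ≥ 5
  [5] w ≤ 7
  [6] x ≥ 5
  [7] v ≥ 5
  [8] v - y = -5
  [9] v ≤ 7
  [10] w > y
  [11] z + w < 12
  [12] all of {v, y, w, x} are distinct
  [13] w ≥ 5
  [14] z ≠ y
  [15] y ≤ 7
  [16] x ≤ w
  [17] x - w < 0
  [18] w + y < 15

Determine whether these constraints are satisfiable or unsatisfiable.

Constraints 2, 4, 5, 6, 7, 9, 13, and 15 confine each of v, y, w, x to the 3 values {5, …, 7}.
Constraint 12 requires all 4 of them to be distinct, but only 3 values are available — impossible by the pigeonhole principle.

Unsatisfiable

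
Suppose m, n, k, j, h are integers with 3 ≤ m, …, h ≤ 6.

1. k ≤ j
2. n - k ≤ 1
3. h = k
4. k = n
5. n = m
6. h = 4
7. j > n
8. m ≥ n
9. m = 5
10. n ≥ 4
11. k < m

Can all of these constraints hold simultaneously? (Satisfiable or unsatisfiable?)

Unsatisfiable

Constraint 6 fixes h = 4 and constraint 9 fixes m = 5. Constraints 3, 4, and 5 give h = k = n = m, so h = m. But 4 ≠ 5 — contradiction.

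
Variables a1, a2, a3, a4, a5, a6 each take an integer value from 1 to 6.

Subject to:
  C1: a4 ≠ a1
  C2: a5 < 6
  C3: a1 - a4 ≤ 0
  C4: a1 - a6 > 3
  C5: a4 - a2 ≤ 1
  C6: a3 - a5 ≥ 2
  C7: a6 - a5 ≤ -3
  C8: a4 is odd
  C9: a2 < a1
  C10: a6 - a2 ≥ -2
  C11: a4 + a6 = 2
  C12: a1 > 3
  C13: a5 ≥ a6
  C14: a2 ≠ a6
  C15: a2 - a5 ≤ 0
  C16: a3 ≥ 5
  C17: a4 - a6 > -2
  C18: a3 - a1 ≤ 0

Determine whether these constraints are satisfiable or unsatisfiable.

Unsatisfiable

Constraints 3, 5, 6, 7, 10, and 18 give a3 − a5 ≥ 2, a5 − a6 ≥ 3, a6 − a2 ≥ -2, a2 − a4 ≥ -1, a4 − a1 ≥ 0, a1 − a3 ≥ 0.
Adding all 6 inequalities: the left sides telescope to 0, and the right sides sum to 2 + 3 + (-2) + (-1) + 0 + 0 = 2. So 0 ≥ 2, which is false.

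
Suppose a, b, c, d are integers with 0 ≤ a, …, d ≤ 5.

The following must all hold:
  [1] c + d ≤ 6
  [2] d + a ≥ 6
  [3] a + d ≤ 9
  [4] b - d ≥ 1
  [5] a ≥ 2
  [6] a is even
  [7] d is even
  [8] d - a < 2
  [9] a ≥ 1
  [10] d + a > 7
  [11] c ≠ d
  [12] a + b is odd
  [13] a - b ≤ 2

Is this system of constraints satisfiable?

Satisfiable

One satisfying assignment is a = 4, b = 5, c = 1, d = 4.
For the less obvious constraints — constraint 1: c + d = 5; constraint 2: d + a = 8 — and the others hold by inspection.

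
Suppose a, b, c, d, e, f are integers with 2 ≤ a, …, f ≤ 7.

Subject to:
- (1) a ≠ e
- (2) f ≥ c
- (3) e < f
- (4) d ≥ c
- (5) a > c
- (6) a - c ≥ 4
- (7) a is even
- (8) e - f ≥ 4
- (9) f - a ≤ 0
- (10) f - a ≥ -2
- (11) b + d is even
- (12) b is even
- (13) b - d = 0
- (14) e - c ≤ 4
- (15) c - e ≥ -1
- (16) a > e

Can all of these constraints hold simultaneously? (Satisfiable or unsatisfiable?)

Unsatisfiable

Constraints 6, 8, 10, and 14 give a − c ≥ 4, c − e ≥ -4, e − f ≥ 4, f − a ≥ -2.
Adding all 4 inequalities: the left sides telescope to 0, and the right sides sum to 4 + (-4) + 4 + (-2) = 2. So 0 ≥ 2, which is false.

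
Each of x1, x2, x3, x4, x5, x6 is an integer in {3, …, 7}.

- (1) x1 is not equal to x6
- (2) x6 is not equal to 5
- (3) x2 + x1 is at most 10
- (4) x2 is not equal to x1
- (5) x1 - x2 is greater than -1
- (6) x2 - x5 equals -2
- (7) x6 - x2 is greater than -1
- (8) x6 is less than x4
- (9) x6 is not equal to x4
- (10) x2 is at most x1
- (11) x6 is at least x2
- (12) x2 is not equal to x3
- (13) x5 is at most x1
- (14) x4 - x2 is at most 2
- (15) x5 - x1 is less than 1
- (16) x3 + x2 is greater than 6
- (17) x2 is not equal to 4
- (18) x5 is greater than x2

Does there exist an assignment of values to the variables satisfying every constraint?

Setting (x1, x2, x3, x4, x5, x6) = (5, 3, 4, 5, 5, 3) satisfies everything: constraint 3: x2 + x1 = 8; constraint 5: x1 - x2 = 2, and the others follow.

Satisfiable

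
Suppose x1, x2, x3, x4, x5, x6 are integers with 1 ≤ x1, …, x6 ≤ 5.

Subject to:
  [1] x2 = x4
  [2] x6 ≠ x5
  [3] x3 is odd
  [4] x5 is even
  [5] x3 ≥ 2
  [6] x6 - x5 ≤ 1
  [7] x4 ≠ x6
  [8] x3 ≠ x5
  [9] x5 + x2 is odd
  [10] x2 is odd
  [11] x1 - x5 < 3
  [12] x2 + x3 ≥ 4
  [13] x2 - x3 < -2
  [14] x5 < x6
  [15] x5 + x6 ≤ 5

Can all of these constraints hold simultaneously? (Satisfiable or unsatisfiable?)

Try x1 = 4, x2 = 1, x3 = 5, x4 = 1, x5 = 2, x6 = 3.
Check constraint 6: x6 - x5 = 1; constraint 11: x1 - x5 = 2; constraint 12: x2 + x3 = 6. The remaining constraints are straightforward to verify.

Satisfiable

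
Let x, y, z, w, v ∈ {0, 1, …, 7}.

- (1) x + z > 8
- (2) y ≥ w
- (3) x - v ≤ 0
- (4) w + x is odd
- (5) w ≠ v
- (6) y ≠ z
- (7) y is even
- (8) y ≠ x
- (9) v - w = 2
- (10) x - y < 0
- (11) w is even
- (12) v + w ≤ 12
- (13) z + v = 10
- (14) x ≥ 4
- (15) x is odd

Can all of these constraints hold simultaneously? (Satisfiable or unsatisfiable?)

Satisfiable

One satisfying assignment is x = 5, y = 6, z = 4, w = 4, v = 6.
For the less obvious constraints — constraint 1: x + z = 9; constraint 3: x - v = -1 — and the others hold by inspection.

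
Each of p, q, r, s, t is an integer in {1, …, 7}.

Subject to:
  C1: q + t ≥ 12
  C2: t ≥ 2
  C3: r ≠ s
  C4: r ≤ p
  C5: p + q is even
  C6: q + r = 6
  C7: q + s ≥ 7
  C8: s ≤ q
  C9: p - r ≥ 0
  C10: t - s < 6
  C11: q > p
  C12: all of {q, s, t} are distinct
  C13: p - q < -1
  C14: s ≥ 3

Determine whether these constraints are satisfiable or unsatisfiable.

Satisfiable

Setting (p, q, r, s, t) = (3, 5, 1, 4, 7) satisfies everything: constraint 1: q + t = 12; constraint 6: q + r = 6, and the others follow.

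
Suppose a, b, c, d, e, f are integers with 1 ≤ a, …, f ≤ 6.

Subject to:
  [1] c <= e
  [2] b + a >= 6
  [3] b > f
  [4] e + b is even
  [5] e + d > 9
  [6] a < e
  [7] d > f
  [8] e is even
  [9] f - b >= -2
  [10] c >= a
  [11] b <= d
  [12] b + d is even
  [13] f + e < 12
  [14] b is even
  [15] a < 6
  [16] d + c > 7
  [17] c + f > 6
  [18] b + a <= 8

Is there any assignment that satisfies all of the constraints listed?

The assignment a = 1, b = 6, c = 4, d = 6, e = 4, f = 5 works:
  constraint 2 holds since b + a = 7.
  constraint 5 holds since e + d = 10.
The rest check out directly.

Satisfiable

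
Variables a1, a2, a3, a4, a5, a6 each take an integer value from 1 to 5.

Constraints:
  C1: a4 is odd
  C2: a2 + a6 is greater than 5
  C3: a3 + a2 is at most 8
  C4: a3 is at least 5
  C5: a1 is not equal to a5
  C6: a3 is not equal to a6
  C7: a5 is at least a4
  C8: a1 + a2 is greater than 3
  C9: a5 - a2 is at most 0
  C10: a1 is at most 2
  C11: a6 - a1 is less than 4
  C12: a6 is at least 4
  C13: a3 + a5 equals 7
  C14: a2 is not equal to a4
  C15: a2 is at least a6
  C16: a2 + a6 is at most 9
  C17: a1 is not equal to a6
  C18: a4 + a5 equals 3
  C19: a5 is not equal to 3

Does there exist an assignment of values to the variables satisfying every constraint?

Unsatisfiable

From constraint 4: a3 ≥ 5. From constraints 12 and 15: a2 ≥ a6 ≥ 4. Hence a3 + a2 ≥ 9. But constraint 3 requires a3 + a2 ≤ 8, and 8 < 9. Contradiction.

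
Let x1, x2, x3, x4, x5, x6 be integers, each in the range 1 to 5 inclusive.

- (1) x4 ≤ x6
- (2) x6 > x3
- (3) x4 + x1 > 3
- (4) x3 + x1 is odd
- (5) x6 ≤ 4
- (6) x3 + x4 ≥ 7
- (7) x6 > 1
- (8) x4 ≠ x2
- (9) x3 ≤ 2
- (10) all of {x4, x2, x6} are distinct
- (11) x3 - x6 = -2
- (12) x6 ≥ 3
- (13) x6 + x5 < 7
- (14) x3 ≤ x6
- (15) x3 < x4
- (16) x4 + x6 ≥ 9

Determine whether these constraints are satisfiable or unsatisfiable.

From constraint 9: x3 ≤ 2. From constraints 1 and 5: x4 ≤ x6 ≤ 4. Hence x3 + x4 ≤ 6. But constraint 6 requires x3 + x4 ≥ 7, and 7 > 6. Contradiction.

Unsatisfiable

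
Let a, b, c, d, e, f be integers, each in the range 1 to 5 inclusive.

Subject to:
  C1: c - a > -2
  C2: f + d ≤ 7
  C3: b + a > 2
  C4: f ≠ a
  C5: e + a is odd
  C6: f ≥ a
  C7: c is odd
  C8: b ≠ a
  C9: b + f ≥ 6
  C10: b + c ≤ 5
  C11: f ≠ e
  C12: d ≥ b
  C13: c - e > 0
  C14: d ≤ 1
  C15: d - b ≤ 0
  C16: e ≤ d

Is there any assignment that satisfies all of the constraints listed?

Satisfiable

Setting (a, b, c, d, e, f) = (2, 1, 3, 1, 1, 5) satisfies everything: constraint 1: c - a = 1; constraint 2: f + d = 6; constraint 3: b + a = 3, and the others follow.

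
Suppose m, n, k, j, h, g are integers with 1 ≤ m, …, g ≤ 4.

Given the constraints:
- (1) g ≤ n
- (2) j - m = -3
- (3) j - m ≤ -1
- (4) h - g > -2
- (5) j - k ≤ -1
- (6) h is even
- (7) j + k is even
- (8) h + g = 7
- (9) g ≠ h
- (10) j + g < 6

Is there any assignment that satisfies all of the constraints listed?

Satisfiable

Setting (m, n, k, j, h, g) = (4, 3, 3, 1, 4, 3) satisfies everything: constraint 2: j - m = -3; constraint 3: j - m = -3; constraint 4: h - g = 1, and the others follow.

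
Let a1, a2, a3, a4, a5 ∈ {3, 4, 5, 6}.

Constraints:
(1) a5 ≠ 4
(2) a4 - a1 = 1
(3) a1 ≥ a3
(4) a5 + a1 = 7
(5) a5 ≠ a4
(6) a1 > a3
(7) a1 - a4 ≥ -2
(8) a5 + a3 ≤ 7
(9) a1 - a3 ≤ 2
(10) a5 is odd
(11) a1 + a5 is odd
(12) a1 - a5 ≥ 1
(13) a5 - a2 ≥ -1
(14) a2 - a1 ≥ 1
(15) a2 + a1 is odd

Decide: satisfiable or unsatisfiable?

Unsatisfiable

Constraints 12, 13, and 14 give a2 − a1 ≥ 1, a1 − a5 ≥ 1, a5 − a2 ≥ -1.
Adding all 3 inequalities: the left sides telescope to 0, and the right sides sum to 1 + 1 + (-1) = 1. So 0 ≥ 1, which is false.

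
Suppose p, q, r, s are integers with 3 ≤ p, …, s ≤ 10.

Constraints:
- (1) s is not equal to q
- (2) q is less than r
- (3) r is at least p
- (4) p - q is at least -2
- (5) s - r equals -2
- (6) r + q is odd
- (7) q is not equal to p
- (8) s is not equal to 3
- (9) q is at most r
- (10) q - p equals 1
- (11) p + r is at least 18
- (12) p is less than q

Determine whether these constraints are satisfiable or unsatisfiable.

Satisfiable

Setting (p, q, r, s) = (8, 9, 10, 8) satisfies everything: constraint 4: p - q = -1; constraint 5: s - r = -2; constraint 10: q - p = 1, and the others follow.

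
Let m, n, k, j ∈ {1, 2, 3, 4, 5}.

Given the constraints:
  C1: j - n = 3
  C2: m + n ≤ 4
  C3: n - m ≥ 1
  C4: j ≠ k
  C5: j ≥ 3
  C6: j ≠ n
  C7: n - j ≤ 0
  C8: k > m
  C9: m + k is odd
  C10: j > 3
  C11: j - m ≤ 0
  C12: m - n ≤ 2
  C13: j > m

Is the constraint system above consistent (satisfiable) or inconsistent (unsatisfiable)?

Unsatisfiable

Constraints 3, 7, and 11 give j − n ≥ 0, n − m ≥ 1, m − j ≥ 0.
Adding all 3 inequalities: the left sides telescope to 0, and the right sides sum to 0 + 1 + 0 = 1. So 0 ≥ 1, which is false.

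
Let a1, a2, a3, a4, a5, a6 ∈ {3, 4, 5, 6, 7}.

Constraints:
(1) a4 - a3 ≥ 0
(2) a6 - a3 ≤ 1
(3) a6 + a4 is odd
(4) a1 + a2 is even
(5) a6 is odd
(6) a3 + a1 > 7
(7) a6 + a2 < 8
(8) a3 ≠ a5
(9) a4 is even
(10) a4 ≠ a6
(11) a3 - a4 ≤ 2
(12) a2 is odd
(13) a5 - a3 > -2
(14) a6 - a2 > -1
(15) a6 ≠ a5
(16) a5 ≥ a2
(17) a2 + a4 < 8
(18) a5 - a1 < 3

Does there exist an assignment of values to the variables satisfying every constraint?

Satisfiable

Try a1 = 5, a2 = 3, a3 = 4, a4 = 4, a5 = 5, a6 = 3.
Check constraint 1: a4 - a3 = 0; constraint 2: a6 - a3 = -1. The remaining constraints are straightforward to verify.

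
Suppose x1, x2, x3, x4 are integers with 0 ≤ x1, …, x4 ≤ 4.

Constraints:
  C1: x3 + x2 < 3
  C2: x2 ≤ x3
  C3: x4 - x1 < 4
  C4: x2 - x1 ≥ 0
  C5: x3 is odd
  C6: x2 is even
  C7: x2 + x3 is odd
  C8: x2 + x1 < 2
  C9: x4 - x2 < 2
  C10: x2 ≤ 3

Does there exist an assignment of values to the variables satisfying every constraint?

Satisfiable

One satisfying assignment is x1 = 0, x2 = 0, x3 = 1, x4 = 1.
For the less obvious constraints — constraint 1: x3 + x2 = 1; constraint 3: x4 - x1 = 1 — and the others hold by inspection.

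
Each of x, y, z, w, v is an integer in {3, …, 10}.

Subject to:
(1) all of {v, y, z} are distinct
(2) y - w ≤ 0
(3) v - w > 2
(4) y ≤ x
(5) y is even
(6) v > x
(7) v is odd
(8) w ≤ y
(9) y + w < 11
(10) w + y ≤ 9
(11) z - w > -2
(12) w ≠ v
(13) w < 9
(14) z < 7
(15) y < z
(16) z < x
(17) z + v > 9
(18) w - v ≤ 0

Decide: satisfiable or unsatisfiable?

Take x = 6, y = 4, z = 5, w = 4, v = 7. Then constraint 2: y - w = 0; constraint 3: v - w = 3; constraint 9: y + w = 8, and every other listed constraint is also met.

Satisfiable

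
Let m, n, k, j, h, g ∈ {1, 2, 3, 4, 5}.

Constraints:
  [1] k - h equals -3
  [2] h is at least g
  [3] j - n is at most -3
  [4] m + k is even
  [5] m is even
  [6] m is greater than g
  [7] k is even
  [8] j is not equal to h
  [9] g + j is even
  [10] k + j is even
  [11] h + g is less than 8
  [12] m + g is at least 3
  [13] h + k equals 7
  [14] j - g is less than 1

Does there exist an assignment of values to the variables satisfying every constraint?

Setting (m, n, k, j, h, g) = (4, 5, 2, 2, 5, 2) satisfies everything: constraint 1: k - h = -3; constraint 3: j - n = -3, and the others follow.

Satisfiable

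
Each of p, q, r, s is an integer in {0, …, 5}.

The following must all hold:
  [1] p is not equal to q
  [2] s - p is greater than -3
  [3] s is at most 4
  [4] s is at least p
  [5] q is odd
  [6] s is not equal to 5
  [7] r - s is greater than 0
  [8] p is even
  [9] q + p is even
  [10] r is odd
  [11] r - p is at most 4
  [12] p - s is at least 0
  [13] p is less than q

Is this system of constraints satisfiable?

Unsatisfiable

Constraint 5 makes q odd and constraint 8 makes p even, so q + p must be odd. Constraint 9 says q + p is even — contradiction.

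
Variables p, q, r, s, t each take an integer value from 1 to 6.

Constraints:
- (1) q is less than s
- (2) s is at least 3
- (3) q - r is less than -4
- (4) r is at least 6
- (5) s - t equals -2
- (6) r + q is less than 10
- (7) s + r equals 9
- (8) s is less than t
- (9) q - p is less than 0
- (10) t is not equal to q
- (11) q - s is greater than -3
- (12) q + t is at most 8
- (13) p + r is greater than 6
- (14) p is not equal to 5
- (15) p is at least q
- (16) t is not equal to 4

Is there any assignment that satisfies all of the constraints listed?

Try p = 3, q = 1, r = 6, s = 3, t = 5.
Check constraint 3: q - r = -5; constraint 5: s - t = -2. The remaining constraints are straightforward to verify.

Satisfiable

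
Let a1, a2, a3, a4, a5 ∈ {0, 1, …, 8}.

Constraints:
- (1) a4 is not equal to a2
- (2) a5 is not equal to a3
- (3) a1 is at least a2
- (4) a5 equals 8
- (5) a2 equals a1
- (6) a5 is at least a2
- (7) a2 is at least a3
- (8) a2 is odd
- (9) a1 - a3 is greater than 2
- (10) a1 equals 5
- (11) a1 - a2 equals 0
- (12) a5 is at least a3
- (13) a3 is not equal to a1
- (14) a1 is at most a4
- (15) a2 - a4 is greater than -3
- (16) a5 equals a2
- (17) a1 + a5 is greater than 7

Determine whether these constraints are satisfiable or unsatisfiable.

Constraint 4 fixes a5 = 8 and constraint 10 fixes a1 = 5. Constraints 5 and 16 give a5 = a2 = a1, so a5 = a1. But 8 ≠ 5 — contradiction.

Unsatisfiable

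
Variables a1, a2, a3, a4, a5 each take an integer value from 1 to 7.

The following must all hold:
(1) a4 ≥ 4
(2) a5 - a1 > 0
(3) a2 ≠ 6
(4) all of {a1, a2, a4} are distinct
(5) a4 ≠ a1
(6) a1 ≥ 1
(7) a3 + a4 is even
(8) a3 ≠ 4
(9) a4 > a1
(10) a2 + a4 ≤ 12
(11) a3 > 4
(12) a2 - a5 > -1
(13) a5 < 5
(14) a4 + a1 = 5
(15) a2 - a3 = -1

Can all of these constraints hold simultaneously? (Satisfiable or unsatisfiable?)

One satisfying assignment is a1 = 1, a2 = 5, a3 = 6, a4 = 4, a5 = 4.
For the less obvious constraints — constraint 2: a5 - a1 = 3; constraint 10: a2 + a4 = 9; constraint 12: a2 - a5 = 1 — and the others hold by inspection.

Satisfiable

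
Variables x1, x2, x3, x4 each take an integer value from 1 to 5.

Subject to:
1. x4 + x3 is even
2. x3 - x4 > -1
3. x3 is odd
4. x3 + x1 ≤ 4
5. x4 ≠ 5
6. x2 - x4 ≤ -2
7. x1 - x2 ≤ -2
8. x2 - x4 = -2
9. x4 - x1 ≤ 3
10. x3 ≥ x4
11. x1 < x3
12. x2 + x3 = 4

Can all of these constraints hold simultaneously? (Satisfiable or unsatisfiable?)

Constraints 6, 7, and 9 give x1 − x4 ≥ -3, x4 − x2 ≥ 2, x2 − x1 ≥ 2.
Adding all 3 inequalities: the left sides telescope to 0, and the right sides sum to (-3) + 2 + 2 = 1. So 0 ≥ 1, which is false.

Unsatisfiable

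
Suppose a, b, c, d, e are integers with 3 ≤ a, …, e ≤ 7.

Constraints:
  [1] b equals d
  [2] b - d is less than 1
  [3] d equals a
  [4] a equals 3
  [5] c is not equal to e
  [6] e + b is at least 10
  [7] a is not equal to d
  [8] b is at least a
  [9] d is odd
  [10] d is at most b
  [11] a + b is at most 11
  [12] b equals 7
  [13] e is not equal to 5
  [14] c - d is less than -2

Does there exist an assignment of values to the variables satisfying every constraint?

Unsatisfiable

Constraint 12 fixes b = 7 and constraint 4 fixes a = 3. Constraints 1 and 3 give b = d = a, so b = a. But 7 ≠ 3 — contradiction.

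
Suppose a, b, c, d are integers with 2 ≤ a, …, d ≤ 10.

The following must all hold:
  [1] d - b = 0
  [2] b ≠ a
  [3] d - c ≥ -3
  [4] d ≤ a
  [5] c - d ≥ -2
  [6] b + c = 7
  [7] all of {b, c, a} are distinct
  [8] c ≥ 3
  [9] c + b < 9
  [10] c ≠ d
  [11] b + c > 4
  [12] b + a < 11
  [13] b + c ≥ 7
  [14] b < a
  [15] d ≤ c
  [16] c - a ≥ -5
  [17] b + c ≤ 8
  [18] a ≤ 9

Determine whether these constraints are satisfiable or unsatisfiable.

Setting (a, b, c, d) = (6, 3, 4, 3) satisfies everything: constraint 1: d - b = 0; constraint 3: d - c = -1; constraint 5: c - d = 1, and the others follow.

Satisfiable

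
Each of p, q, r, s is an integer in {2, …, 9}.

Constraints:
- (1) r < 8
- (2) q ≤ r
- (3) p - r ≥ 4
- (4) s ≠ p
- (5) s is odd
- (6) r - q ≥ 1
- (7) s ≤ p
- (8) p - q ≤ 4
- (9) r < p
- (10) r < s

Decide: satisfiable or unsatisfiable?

Constraints 3, 6, and 8 give r − q ≥ 1, q − p ≥ -4, p − r ≥ 4.
Adding all 3 inequalities: the left sides telescope to 0, and the right sides sum to 1 + (-4) + 4 = 1. So 0 ≥ 1, which is false.

Unsatisfiable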